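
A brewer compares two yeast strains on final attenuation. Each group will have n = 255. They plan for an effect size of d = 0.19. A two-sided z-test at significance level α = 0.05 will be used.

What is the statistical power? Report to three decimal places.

Power ≈ 0.574

Noncentrality parameter: δ = d·√(n/2) = 0.19 × √(255/2) = 2.1454
Two-sided α = 0.05 → critical value z_{0.025} = 1.960.
Power = Φ(δ − 1.960) + Φ(−δ − 1.960) = Φ(0.185) + Φ(-4.105) = 0.5736 + 0.0000 = 0.5736.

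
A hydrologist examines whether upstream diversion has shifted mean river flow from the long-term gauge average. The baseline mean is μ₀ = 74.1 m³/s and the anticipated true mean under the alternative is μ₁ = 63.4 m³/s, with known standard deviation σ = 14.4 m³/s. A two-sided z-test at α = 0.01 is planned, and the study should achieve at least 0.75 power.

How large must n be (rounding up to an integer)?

Standardized effect: d = |μ₁ − μ₀| / σ = |63.4 − 74.1| / 14.4 = 0.7431
For power 0.75 need Φ(δ − z_{0.005}) = 0.75, so δ = z_{0.005} + z_{0.25} = 2.576 + 0.674 = 3.250.
(Ignoring the negligible lower-tail rejection probability gives the usual closed-form inversion.)
δ = d·√n ⇒ n = (δ/d)² = (3.250 / 0.7431)² = 19.13.
Round up to the next whole unit.

n = 20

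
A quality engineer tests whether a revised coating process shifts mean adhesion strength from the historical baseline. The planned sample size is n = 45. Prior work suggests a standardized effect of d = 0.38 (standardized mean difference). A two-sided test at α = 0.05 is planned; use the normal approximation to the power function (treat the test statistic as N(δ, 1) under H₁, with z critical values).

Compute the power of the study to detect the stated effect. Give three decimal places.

Noncentrality parameter: δ = d·√n = 0.38 × √45 = 2.5491
Two-sided α = 0.05 → critical value z_{0.025} = 1.960.
Power = Φ(δ − 1.960) + Φ(−δ − 1.960) = Φ(0.589) + Φ(-4.509) = 0.7221 + 0.0000 = 0.7221.

Power ≈ 0.722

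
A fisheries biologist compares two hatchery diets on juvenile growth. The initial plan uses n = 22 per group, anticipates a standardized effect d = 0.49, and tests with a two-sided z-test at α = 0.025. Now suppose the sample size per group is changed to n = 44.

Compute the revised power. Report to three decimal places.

With n = 44 per group: δ = d·√(n/2) = 0.49 × √(44/2) = 2.2983. Critical value z_{0.0125} = 2.241.
Revised power = Φ(δ − 2.241) + Φ(−δ − 2.241) = Φ(0.057) + Φ(-4.540) = 0.5227 + 0.0000 = 0.5227.

Power ≈ 0.523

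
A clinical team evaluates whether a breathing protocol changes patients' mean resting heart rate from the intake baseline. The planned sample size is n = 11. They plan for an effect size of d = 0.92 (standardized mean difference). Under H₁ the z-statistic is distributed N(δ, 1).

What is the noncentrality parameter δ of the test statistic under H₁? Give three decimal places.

δ ≈ 3.051

The noncentrality parameter scales effect size by the design's sample-size factor: δ = d·√n = 0.92 × √11 = 3.0513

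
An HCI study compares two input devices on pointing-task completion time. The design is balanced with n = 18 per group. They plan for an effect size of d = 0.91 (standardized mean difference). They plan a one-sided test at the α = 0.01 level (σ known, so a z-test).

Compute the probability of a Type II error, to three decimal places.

Noncentrality parameter: δ = d·√(n/2) = 0.91 × √(18/2) = 2.7300
Critical value for a one-sided test at α = 0.01: z_α = 2.326.
Power = P(Z > 2.326 − δ) = Φ(0.404) = 0.6568.
Type II error: β = 1 − power = 1 − 0.6568 = 0.3432.

β ≈ 0.343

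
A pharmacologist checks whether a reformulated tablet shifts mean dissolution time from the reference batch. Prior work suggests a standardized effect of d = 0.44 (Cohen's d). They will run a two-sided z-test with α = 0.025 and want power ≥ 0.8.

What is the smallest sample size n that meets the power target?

For power 0.8 need Φ(δ − z_{0.0125}) = 0.8, so δ = z_{0.0125} + z_{0.20} = 2.241 + 0.842 = 3.083.
(Ignoring the negligible lower-tail rejection probability gives the usual closed-form inversion.)
δ = d·√n ⇒ n = (δ/d)² = (3.083 / 0.44)² = 49.10.
Round up to the next whole unit.

n = 50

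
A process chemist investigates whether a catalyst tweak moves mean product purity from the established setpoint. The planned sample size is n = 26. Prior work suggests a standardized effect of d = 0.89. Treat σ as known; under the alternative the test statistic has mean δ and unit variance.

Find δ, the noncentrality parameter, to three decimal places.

δ = d·√n = 0.89 × √26 = 4.5381

δ ≈ 4.538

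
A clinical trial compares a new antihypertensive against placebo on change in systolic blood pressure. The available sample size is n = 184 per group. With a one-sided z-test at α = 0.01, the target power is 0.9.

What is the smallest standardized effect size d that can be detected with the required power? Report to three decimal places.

Need Φ(δ − 2.326) = 0.9, so δ = 2.326 + 1.282 = 3.608.
δ = d·√(n/2) ⇒ d = δ/√(n/2) = 3.608/√(184/2) = 0.3761.

d ≈ 0.376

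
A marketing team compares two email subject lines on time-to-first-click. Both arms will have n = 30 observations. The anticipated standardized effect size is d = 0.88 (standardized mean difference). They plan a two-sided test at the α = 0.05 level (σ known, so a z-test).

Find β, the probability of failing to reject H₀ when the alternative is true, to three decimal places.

Noncentrality parameter: δ = d·√(n/2) = 0.88 × √(30/2) = 3.4082
Critical value for a two-sided test at α = 0.05: z_{α/2} = 1.960.
Power = Φ(δ − 1.960) + Φ(−δ − 1.960) = Φ(1.448) + Φ(-5.368) = 0.9262 + 0.0000 = 0.9262.
Type II error: β = 1 − power = 1 − 0.9262 = 0.0738.

β ≈ 0.074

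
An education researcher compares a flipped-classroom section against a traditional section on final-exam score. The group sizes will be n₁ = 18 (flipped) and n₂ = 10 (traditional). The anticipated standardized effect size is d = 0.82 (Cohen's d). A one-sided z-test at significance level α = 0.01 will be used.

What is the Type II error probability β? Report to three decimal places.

β ≈ 0.598

Noncentrality parameter: δ = d / √(1/n₁ + 1/n₂) = 0.82 / √(1/18 + 1/10) = 2.0791
Critical value for a one-sided test at α = 0.01: z_α = 2.326.
Power = Φ(δ − 2.326) = Φ(-0.247) = 0.4024.
Type II error: β = 1 − power = 1 − 0.4024 = 0.5976.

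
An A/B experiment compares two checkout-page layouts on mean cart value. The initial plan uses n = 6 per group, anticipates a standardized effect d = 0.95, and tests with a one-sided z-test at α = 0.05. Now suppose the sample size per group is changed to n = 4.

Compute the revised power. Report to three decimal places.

Power ≈ 0.382

With n = 4 per group: δ = d·√(n/2) = 0.95 × √(4/2) = 1.3435. Critical value z_{0.05} = 1.645.
Revised power = P(Z > 1.645 − δ) = Φ(-0.301) = 0.3816.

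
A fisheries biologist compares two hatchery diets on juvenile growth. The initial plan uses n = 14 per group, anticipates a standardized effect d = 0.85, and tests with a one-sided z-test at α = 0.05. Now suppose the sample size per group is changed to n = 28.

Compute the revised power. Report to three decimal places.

With n = 28 per group: δ = d·√(n/2) = 0.85 × √(28/2) = 3.1804. Critical value z_{0.05} = 1.645.
Revised power = Φ(δ − 1.645) = Φ(1.536) = 0.9377.

Power ≈ 0.938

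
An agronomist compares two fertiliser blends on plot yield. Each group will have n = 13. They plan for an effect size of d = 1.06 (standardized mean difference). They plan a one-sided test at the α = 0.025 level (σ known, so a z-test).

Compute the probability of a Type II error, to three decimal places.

β ≈ 0.229

Noncentrality parameter: δ = d·√(n/2) = 1.06 × √(13/2) = 2.7025
One-sided α = 0.025 → critical value z_{0.025} = 1.960.
Power = P(Z > 1.960 − δ) = Φ(0.743) = 0.7711.
Type II error: β = 1 − power = 1 − 0.7711 = 0.2289.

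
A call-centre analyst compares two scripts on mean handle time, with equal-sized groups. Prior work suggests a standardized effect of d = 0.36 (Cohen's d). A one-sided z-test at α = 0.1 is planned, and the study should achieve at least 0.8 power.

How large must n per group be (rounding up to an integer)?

For power 0.8 need Φ(δ − z_{0.1}) = 0.8, so δ = z_{0.1} + z_{0.20} = 1.282 + 0.842 = 2.123.
δ = d·√(n/2) ⇒ n = 2(δ/d)² = 2 × (2.123 / 0.36)² = 69.57.
Round up to the next whole unit.

n = 70 per group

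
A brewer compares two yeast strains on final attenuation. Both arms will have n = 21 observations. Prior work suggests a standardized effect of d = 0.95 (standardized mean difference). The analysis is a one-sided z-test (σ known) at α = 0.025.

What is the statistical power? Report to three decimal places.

Power ≈ 0.868

Noncentrality parameter: δ = d·√(n/2) = 0.95 × √(21/2) = 3.0784
Critical value for a one-sided test at α = 0.025: z_α = 1.960.
Power = P(Z > 1.960 − δ) = Φ(1.118) = 0.8683.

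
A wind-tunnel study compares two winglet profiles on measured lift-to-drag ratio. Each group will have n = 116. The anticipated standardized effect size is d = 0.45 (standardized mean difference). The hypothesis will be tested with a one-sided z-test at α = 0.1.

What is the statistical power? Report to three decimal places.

Power ≈ 0.984

Noncentrality parameter: δ = d·√(n/2) = 0.45 × √(116/2) = 3.4271
Critical value for a one-sided test at α = 0.1: z_α = 1.282.
Power = Φ(δ − 1.282) = Φ(2.146) = 0.9840.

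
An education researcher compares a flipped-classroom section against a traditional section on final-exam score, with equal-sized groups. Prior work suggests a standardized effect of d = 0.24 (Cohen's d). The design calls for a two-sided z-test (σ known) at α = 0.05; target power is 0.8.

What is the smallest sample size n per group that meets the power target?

For power 0.8 need Φ(δ − z_{0.025}) = 0.8, so δ = z_{0.025} + z_{0.20} = 1.960 + 0.842 = 2.802.
(Ignoring the negligible lower-tail rejection probability gives the usual closed-form inversion.)
δ = d·√(n/2) ⇒ n = 2(δ/d)² = 2 × (2.802 / 0.24)² = 272.53.
Rounding up, n = 273 per group.

n = 273 per group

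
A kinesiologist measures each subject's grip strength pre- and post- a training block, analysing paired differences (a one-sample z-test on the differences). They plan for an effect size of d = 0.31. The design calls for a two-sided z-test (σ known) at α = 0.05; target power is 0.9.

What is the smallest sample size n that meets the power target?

For power 0.9 need Φ(δ − z_{0.025}) = 0.9, so δ = z_{0.025} + z_{0.10} = 1.960 + 1.282 = 3.242.
(The Φ(−δ − z_{α/2}) term is vanishingly small for δ > 0 and is dropped in the standard sample-size formula.)
δ = d·√n ⇒ n = (δ/d)² = (3.242 / 0.31)² = 109.34.
Rounding up, n = 110.

n = 110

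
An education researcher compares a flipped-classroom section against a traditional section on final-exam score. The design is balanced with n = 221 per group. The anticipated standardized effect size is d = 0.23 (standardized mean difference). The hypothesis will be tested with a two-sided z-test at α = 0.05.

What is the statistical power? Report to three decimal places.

Noncentrality parameter: λ = d·√(n/2) = 0.23 × √(221/2) = 2.4177
Two-sided α = 0.05 → critical value z_{0.025} = 1.960.
Power = Φ(λ − 1.960) + Φ(−λ − 1.960) = Φ(0.458) + Φ(-4.378) = 0.6764 + 0.0000 = 0.6764.

Power ≈ 0.676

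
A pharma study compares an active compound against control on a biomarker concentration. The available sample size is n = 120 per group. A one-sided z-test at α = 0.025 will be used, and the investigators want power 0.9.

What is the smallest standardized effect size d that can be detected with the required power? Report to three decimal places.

Need Φ(δ − 1.960) = 0.9, so δ = 1.960 + 1.282 = 3.242.
δ = d·√(n/2) ⇒ d = δ/√(n/2) = 3.242/√(120/2) = 0.4185.

d ≈ 0.418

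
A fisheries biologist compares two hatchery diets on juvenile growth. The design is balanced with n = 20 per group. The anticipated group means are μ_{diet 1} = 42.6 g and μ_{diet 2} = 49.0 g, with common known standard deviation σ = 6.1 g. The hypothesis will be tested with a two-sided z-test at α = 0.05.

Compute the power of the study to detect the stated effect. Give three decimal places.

Power ≈ 0.913

Standardized effect: d = |μ_{diet 1} − μ_{diet 2}| / σ = |42.6 − 49.0| / 6.1 = 1.0492
Noncentrality parameter: δ = d·√(n/2) = 1.0492 × √(20/2) = 3.3178
Two-sided α = 0.05 → critical value z_{0.025} = 1.960.
Power = Φ(δ − 1.960) + Φ(−δ − 1.960) = Φ(1.358) + Φ(-5.278) = 0.9127 + 0.0000 = 0.9127.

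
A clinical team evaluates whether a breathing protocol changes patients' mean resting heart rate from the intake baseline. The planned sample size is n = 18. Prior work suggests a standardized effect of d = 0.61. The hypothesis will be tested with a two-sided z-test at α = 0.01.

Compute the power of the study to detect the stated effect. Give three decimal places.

Noncentrality parameter: δ = d·√n = 0.61 × √18 = 2.5880
Critical value for a two-sided test at α = 0.01: z_{α/2} = 2.576.
Power = Φ(δ − 2.576) + Φ(−δ − 2.576) = Φ(0.012) + Φ(-5.164) = 0.5049 + 0.0000 = 0.5049.

Power ≈ 0.505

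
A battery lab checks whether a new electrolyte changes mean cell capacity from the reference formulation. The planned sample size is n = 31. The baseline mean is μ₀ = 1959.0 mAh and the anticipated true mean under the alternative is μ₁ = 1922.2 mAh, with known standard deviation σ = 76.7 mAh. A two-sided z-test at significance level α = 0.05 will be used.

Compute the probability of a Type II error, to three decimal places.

Standardized effect: d = |μ₁ − μ₀| / σ = |1922.2 − 1959.0| / 76.7 = 0.4798
Noncentrality parameter: δ = d·√n = 0.4798 × √31 = 2.6714
Two-sided α = 0.05 → critical value z_{0.025} = 1.960.
Power = Φ(δ − 1.960) + Φ(−δ − 1.960) = Φ(0.711) + Φ(-4.631) = 0.7616 + 0.0000 = 0.7616.
Type II error: β = 1 − power = 1 − 0.7616 = 0.2384.

β ≈ 0.238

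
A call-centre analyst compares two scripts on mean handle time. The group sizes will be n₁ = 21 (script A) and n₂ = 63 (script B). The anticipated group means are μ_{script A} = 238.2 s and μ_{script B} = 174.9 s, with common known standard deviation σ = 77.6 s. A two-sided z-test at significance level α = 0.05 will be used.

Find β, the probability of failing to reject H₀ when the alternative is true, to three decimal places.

β ≈ 0.101

Standardized effect: d = |μ_{script A} − μ_{script B}| / σ = |238.2 − 174.9| / 77.6 = 0.8157
Noncentrality parameter: δ = d / √(1/n₁ + 1/n₂) = 0.8157 / √(1/21 + 1/63) = 3.2373
Critical value for a two-sided test at α = 0.05: z_{α/2} = 1.960.
Power = Φ(δ − 1.960) + Φ(−δ − 1.960) = Φ(1.277) + Φ(-5.197) = 0.8993 + 0.0000 = 0.8993.
Type II error: β = 1 − power = 1 − 0.8993 = 0.1007.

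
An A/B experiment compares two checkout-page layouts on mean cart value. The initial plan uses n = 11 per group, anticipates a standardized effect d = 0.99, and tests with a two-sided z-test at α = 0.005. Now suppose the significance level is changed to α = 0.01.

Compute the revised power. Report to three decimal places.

δ = d·√(n/2) = 0.99 × √(11/2) = 2.3218 (unchanged). New critical value: z_{0.005} = 2.576.
Revised power = Φ(δ − 2.576) + Φ(−δ − 2.576) = Φ(-0.254) + Φ(-4.898) = 0.3997 + 0.0000 = 0.3997.

Power ≈ 0.400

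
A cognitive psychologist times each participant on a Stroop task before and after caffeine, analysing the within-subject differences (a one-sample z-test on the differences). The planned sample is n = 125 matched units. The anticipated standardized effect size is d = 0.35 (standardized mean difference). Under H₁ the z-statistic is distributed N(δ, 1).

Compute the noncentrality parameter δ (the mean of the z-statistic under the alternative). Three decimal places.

δ ≈ 3.913

δ = d·√n = 0.35 × √125 = 3.9131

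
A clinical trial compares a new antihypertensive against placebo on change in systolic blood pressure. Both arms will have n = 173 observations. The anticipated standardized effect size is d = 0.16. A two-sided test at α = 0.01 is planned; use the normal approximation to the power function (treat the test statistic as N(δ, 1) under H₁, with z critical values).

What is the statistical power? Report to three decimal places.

Noncentrality parameter: δ = d·√(n/2) = 0.16 × √(173/2) = 1.4881
Critical value for a two-sided test at α = 0.01: z_{α/2} = 2.576.
Power = Φ(δ − 2.576) + Φ(−δ − 2.576) = Φ(-1.088) + Φ(-4.064) = 0.1384 + 0.0000 = 0.1384.

Power ≈ 0.138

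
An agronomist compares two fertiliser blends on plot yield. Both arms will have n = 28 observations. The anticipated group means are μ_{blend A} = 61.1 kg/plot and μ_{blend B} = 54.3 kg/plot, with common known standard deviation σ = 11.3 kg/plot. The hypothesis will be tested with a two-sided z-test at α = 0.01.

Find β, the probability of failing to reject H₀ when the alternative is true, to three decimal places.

Standardized effect: d = |μ_{blend A} − μ_{blend B}| / σ = |61.1 − 54.3| / 11.3 = 0.6018
Noncentrality parameter: δ = d·√(n/2) = 0.6018 × √(28/2) = 2.2516
Two-sided α = 0.01 → critical value z_{0.005} = 2.576.
Power = Φ(δ − 2.576) + Φ(−δ − 2.576) = Φ(-0.324) + Φ(-4.827) = 0.3729 + 0.0000 = 0.3729.
Type II error: β = 1 − power = 1 − 0.3729 = 0.6271.

β ≈ 0.627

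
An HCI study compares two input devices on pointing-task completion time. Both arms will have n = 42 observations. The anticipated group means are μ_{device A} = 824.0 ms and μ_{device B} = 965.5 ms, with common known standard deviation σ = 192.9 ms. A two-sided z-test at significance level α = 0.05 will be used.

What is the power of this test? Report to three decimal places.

Standardized effect: d = |μ_{device A} − μ_{device B}| / σ = |824.0 − 965.5| / 192.9 = 0.7335
Noncentrality parameter: λ = d·√(n/2) = 0.7335 × √(42/2) = 3.3615
Critical value for a two-sided test at α = 0.05: z_{α/2} = 1.960.
Power = Φ(λ − 1.960) + Φ(−λ − 1.960) = Φ(1.402) + Φ(-5.321) = 0.9195 + 0.0000 = 0.9195.

Power ≈ 0.919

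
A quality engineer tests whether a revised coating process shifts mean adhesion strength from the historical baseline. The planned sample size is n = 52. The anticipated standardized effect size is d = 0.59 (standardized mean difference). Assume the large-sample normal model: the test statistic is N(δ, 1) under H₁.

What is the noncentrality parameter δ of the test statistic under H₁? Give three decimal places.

δ = d·√n = 0.59 × √52 = 4.2546

δ ≈ 4.255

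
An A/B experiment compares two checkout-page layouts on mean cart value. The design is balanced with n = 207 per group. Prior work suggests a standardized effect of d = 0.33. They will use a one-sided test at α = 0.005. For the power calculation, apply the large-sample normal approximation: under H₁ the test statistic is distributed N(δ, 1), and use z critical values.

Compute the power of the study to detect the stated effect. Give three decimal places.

Power ≈ 0.783

Noncentrality parameter: δ = d·√(n/2) = 0.33 × √(207/2) = 3.3573
Critical value for a one-sided test at α = 0.005: z_α = 2.576.
Power = P(Z > 2.576 − δ) = Φ(0.781) = 0.7827.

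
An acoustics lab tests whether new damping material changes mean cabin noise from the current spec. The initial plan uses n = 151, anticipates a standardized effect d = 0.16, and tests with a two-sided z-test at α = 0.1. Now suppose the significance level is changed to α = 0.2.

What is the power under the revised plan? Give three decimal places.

δ = d·√n = 0.16 × √151 = 1.9661 (unchanged). New critical value: z_{0.1} = 1.282.
Revised power = Φ(δ − 1.282) + Φ(−δ − 1.282) = Φ(0.685) + Φ(-3.248) = 0.7532 + 0.0006 = 0.7538.

Power ≈ 0.754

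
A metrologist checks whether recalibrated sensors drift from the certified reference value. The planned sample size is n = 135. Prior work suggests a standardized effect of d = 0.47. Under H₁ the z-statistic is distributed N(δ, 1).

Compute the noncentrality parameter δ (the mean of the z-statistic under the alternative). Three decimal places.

The noncentrality parameter scales effect size by the design's sample-size factor: δ = d·√n = 0.47 × √135 = 5.4609

δ ≈ 5.461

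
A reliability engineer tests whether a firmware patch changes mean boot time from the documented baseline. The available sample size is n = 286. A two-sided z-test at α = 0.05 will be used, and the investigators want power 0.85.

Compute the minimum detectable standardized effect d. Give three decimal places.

Need Φ(δ − 1.960) = 0.85, so δ = 1.960 + 1.036 = 2.996.
(The second rejection-region term Φ(−δ − z_{α/2}) is negligible and dropped.)
δ = d·√n ⇒ d = δ/√n = 2.996/√286 = 0.1772.

d ≈ 0.177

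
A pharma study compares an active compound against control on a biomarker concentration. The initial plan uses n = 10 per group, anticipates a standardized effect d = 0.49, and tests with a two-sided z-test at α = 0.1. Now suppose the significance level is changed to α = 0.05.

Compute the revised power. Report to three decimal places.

δ = d·√(n/2) = 0.49 × √(10/2) = 1.0957 (unchanged). New critical value: z_{0.025} = 1.960.
Revised power = Φ(δ − 1.960) + Φ(−δ − 1.960) = Φ(-0.864) + Φ(-3.056) = 0.1937 + 0.0011 = 0.1948.

Power ≈ 0.195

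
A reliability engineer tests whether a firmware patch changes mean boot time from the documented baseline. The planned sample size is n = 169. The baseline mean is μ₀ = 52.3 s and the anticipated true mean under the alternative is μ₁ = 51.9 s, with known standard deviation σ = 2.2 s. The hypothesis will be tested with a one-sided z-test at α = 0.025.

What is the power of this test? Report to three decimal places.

Power ≈ 0.657

Standardized effect: d = |μ₁ − μ₀| / σ = |51.9 − 52.3| / 2.2 = 0.1818
Noncentrality parameter: δ = d·√n = 0.1818 × √169 = 2.3636
One-sided α = 0.025 → critical value z_{0.025} = 1.960.
Power = Φ(δ − 1.960) = Φ(0.404) = 0.6568.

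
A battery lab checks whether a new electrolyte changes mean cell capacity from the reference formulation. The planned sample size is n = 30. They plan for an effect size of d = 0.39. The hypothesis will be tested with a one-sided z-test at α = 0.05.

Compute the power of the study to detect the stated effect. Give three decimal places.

Noncentrality parameter: δ = d·√n = 0.39 × √30 = 2.1361
Critical value for a one-sided test at α = 0.05: z_α = 1.645.
Power = Φ(δ − 1.645) = Φ(0.491) = 0.6884.

Power ≈ 0.688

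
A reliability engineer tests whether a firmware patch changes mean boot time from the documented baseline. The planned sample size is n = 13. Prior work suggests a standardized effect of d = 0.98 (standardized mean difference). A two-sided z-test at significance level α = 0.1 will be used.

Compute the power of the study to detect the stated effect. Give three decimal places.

Noncentrality parameter: δ = d·√n = 0.98 × √13 = 3.5334
Critical value for a two-sided test at α = 0.1: z_{α/2} = 1.645.
Power = Φ(δ − 1.645) + Φ(−δ − 1.645) = Φ(1.889) + Φ(-5.178) = 0.9705 + 0.0000 = 0.9705.

Power ≈ 0.971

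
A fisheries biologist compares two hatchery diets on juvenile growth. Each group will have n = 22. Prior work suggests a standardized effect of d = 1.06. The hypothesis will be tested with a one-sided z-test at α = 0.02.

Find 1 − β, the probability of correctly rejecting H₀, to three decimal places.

Noncentrality parameter: δ = d·√(n/2) = 1.06 × √(22/2) = 3.5156
One-sided α = 0.02 → critical value z_{0.02} = 2.054.
Power = Φ(δ − 2.054) = Φ(1.462) = 0.9281.

Power ≈ 0.928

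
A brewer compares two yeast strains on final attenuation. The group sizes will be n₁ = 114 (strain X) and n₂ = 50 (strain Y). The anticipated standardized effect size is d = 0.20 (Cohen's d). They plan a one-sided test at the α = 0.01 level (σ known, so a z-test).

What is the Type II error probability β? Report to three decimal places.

β ≈ 0.874

Noncentrality parameter: δ = d / √(1/n₁ + 1/n₂) = 0.20 / √(1/114 + 1/50) = 1.1791
Critical value for a one-sided test at α = 0.01: z_α = 2.326.
Power = P(Z > 2.326 − δ) = Φ(-1.147) = 0.1256.
Type II error: β = 1 − power = 1 − 0.1256 = 0.8744.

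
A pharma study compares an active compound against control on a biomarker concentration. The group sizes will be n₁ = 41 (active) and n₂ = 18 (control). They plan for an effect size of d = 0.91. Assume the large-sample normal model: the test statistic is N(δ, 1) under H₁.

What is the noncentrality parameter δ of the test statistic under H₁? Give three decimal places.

δ = d / √(1/n₁ + 1/n₂) = 0.91 / √(1/41 + 1/18) = 3.2184

δ ≈ 3.218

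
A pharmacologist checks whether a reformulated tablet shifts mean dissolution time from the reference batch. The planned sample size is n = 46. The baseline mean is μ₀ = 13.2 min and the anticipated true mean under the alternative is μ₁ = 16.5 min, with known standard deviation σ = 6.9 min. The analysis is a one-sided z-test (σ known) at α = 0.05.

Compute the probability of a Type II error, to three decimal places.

Standardized effect: d = |μ₁ − μ₀| / σ = |16.5 − 13.2| / 6.9 = 0.4783
Noncentrality parameter: δ = d·√n = 0.4783 × √46 = 3.2437
One-sided α = 0.05 → critical value z_{0.05} = 1.645.
Power = Φ(δ − 1.645) = Φ(1.599) = 0.9451.
Type II error: β = 1 − power = 1 − 0.9451 = 0.0549.

β ≈ 0.055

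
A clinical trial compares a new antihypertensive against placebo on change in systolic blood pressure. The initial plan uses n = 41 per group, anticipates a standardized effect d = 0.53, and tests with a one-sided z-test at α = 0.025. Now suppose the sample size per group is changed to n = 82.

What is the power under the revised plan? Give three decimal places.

With n = 82 per group: δ = d·√(n/2) = 0.53 × √(82/2) = 3.3937. Critical value z_{0.025} = 1.960.
Revised power = P(Z > 1.960 − δ) = Φ(1.434) = 0.9242.

Power ≈ 0.924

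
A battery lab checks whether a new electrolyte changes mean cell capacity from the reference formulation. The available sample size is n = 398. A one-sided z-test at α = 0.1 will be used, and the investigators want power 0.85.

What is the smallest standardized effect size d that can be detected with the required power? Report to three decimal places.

Required noncentrality: δ = z_{0.1} + z_{0.15} = 1.282 + 1.036 = 2.318.
δ = d·√n ⇒ d = δ/√n = 2.318/√398 = 0.1162.

d ≈ 0.116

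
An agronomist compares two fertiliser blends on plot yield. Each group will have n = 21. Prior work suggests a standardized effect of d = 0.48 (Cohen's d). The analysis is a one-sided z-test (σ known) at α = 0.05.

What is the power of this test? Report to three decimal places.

Power ≈ 0.464

Noncentrality parameter: δ = d·√(n/2) = 0.48 × √(21/2) = 1.5554
Critical value for a one-sided test at α = 0.05: z_α = 1.645.
Power = Φ(δ − 1.645) = Φ(-0.089) = 0.4644.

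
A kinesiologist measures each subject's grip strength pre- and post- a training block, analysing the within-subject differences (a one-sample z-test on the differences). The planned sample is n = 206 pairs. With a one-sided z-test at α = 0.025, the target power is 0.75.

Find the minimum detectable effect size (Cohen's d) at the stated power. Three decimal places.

Need Φ(δ − 1.960) = 0.75, so δ = 1.960 + 0.674 = 2.634.
δ = d·√n ⇒ d = δ/√n = 2.634/√206 = 0.1836.

d ≈ 0.184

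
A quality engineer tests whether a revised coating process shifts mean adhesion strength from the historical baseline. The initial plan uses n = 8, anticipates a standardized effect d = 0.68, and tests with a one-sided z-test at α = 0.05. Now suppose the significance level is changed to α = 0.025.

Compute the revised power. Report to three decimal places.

Power ≈ 0.485

δ = d·√n = 0.68 × √8 = 1.9233 (unchanged). New critical value: z_{0.025} = 1.960.
Revised power = Φ(δ − 1.960) = Φ(-0.037) = 0.4854.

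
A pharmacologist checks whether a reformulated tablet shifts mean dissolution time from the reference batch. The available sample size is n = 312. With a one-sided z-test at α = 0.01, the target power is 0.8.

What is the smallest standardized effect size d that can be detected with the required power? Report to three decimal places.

d ≈ 0.179

Need Φ(δ − 2.326) = 0.8, so δ = 2.326 + 0.842 = 3.168.
δ = d·√n ⇒ d = δ/√n = 3.168/√312 = 0.1794.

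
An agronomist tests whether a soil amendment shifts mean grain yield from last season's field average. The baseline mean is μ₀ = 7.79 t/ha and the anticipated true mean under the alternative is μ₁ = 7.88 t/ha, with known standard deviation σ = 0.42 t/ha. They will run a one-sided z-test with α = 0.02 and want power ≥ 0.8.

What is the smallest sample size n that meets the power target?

Standardized effect: d = |μ₁ − μ₀| / σ = |7.88 − 7.79| / 0.42 = 0.2143
Set Φ(δ − 2.054) = 0.8; then δ − 2.054 = Φ⁻¹(0.8) = 0.842, giving δ = 2.895.
δ = d·√n ⇒ n = (δ/d)² = (2.895 / 0.2143)² = 182.57.
Rounding up, n = 183.

n = 183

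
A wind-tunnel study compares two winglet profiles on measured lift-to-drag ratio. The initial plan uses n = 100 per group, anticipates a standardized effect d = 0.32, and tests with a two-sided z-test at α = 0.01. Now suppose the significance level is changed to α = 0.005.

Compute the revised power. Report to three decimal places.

Power ≈ 0.293

δ = d·√(n/2) = 0.32 × √(100/2) = 2.2627 (unchanged). New critical value: z_{0.0025} = 2.807.
Revised power = Φ(δ − 2.807) + Φ(−δ − 2.807) = Φ(-0.544) + Φ(-5.070) = 0.2931 + 0.0000 = 0.2931.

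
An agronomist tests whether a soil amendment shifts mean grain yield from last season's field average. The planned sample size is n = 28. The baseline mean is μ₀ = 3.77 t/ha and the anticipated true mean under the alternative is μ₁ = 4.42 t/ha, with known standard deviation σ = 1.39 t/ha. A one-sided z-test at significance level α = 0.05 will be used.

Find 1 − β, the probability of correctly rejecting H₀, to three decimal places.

Power ≈ 0.797

Standardized effect: d = |μ₁ − μ₀| / σ = |4.42 − 3.77| / 1.39 = 0.4676
Noncentrality parameter: δ = d·√n = 0.4676 × √28 = 2.4744
One-sided α = 0.05 → critical value z_{0.05} = 1.645.
Power = Φ(δ − 1.645) = Φ(0.830) = 0.7966.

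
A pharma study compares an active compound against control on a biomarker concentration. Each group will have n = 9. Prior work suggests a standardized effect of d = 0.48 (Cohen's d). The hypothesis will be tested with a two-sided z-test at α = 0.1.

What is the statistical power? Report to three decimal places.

Noncentrality parameter: δ = d·√(n/2) = 0.48 × √(9/2) = 1.0182
Two-sided α = 0.1 → critical value z_{0.05} = 1.645.
Power = Φ(δ − 1.645) + Φ(−δ − 1.645) = Φ(-0.627) + Φ(-2.663) = 0.2655 + 0.0039 = 0.2693.

Power ≈ 0.269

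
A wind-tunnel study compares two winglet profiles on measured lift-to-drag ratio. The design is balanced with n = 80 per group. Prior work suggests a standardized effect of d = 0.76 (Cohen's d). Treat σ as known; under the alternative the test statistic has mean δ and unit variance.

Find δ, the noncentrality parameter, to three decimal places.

δ = d·√(n/2) = 0.76 × √(80/2) = 4.8067

δ ≈ 4.807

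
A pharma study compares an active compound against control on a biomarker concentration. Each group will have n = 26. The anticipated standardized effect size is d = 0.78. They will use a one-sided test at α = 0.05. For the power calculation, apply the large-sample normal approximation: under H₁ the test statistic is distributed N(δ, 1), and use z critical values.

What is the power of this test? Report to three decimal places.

Noncentrality parameter: δ = d·√(n/2) = 0.78 × √(26/2) = 2.8123
One-sided α = 0.05 → critical value z_{0.05} = 1.645.
Power = Φ(δ − 1.645) = Φ(1.167) = 0.8785.

Power ≈ 0.878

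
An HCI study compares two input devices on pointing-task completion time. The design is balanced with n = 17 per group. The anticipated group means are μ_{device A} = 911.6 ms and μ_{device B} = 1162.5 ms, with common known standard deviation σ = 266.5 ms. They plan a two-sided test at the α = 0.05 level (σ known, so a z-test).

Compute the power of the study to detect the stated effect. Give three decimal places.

Power ≈ 0.784

Standardized effect: d = |μ_{device A} − μ_{device B}| / σ = |911.6 − 1162.5| / 266.5 = 0.9415
Noncentrality parameter: δ = d·√(n/2) = 0.9415 × √(17/2) = 2.7448
Critical value for a two-sided test at α = 0.05: z_{α/2} = 1.960.
Power = Φ(δ − 1.960) + Φ(−δ − 1.960) = Φ(0.785) + Φ(-4.705) = 0.7837 + 0.0000 = 0.7837.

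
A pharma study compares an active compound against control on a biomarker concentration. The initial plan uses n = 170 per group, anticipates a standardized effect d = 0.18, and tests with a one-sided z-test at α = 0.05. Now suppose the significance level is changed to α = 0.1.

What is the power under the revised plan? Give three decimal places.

Power ≈ 0.647

δ = d·√(n/2) = 0.18 × √(170/2) = 1.6595 (unchanged). New critical value: z_{0.1} = 1.282.
Revised power = P(Z > 1.282 − δ) = Φ(0.378) = 0.6473.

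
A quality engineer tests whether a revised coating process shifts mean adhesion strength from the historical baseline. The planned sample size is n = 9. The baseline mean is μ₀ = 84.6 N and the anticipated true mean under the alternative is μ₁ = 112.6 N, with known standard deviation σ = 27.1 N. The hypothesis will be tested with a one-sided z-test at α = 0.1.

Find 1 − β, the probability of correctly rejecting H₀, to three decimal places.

Power ≈ 0.965

Standardized effect: d = |μ₁ − μ₀| / σ = |112.6 − 84.6| / 27.1 = 1.0332
Noncentrality parameter: δ = d·√n = 1.0332 × √9 = 3.0996
One-sided α = 0.1 → critical value z_{0.1} = 1.282.
Power = Φ(δ − 1.282) = Φ(1.818) = 0.9655.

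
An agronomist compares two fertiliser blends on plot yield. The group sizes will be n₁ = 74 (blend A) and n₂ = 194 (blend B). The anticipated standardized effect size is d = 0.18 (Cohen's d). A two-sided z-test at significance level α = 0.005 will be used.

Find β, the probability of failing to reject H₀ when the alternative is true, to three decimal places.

β ≈ 0.932

Noncentrality parameter: δ = d / √(1/n₁ + 1/n₂) = 0.18 / √(1/74 + 1/194) = 1.3174
Two-sided α = 0.005 → critical value z_{0.0025} = 2.807.
Power = Φ(δ − 2.807) + Φ(−δ − 2.807) = Φ(-1.490) + Φ(-4.124) = 0.0682 + 0.0000 = 0.0682.
Type II error: β = 1 − power = 1 − 0.0682 = 0.9318.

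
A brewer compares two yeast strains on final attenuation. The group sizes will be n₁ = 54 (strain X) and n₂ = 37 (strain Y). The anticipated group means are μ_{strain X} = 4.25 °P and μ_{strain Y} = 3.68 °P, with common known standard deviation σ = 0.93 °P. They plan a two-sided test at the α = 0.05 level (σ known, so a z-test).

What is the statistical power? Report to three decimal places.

Standardized effect: d = |μ_{strain X} − μ_{strain Y}| / σ = |4.25 − 3.68| / 0.93 = 0.6129
Noncentrality parameter: δ = d / √(1/n₁ + 1/n₂) = 0.6129 / √(1/54 + 1/37) = 2.8719
Critical value for a two-sided test at α = 0.05: z_{α/2} = 1.960.
Power = Φ(δ − 1.960) + Φ(−δ − 1.960) = Φ(0.912) + Φ(-4.832) = 0.8191 + 0.0000 = 0.8191.

Power ≈ 0.819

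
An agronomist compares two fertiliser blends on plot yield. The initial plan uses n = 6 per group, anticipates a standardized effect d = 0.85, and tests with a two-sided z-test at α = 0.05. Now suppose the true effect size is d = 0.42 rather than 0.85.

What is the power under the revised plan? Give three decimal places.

With d = 0.42: δ = d·√(n/2) = 0.42 × √(6/2) = 0.7275. Critical value z_{0.025} = 1.960.
Revised power = Φ(δ − 1.960) + Φ(−δ − 1.960) = Φ(-1.233) + Φ(-2.687) = 0.1089 + 0.0036 = 0.1125.

Power ≈ 0.112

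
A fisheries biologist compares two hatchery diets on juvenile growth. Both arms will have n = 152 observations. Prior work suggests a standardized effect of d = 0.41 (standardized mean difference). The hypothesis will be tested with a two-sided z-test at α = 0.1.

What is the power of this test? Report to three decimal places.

Noncentrality parameter: δ = d·√(n/2) = 0.41 × √(152/2) = 3.5743
Critical value for a two-sided test at α = 0.1: z_{α/2} = 1.645.
Power = Φ(δ − 1.645) + Φ(−δ − 1.645) = Φ(1.929) + Φ(-5.219) = 0.9732 + 0.0000 = 0.9732.

Power ≈ 0.973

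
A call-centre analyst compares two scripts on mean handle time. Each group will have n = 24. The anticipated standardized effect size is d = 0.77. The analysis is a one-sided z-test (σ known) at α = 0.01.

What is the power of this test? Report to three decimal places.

Power ≈ 0.633

Noncentrality parameter: λ = d·√(n/2) = 0.77 × √(24/2) = 2.6674
One-sided α = 0.01 → critical value z_{0.01} = 2.326.
Power = Φ(λ − 2.326) = Φ(0.341) = 0.6335.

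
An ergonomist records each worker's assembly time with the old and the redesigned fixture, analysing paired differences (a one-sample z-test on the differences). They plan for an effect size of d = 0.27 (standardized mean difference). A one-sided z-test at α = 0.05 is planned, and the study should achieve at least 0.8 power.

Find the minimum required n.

For power 0.8 need Φ(δ − z_{0.05}) = 0.8, so δ = z_{0.05} + z_{0.20} = 1.645 + 0.842 = 2.486.
δ = d·√n ⇒ n = (δ/d)² = (2.486 / 0.27)² = 84.81.
Rounding up, n = 85.

n = 85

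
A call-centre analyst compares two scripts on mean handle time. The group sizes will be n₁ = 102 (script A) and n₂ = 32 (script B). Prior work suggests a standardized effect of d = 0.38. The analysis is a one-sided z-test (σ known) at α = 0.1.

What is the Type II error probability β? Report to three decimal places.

Noncentrality parameter: δ = d / √(1/n₁ + 1/n₂) = 0.38 / √(1/102 + 1/32) = 1.8755
One-sided α = 0.1 → critical value z_{0.1} = 1.282.
Power = P(Z > 1.282 − δ) = Φ(0.594) = 0.7237.
Type II error: β = 1 − power = 1 − 0.7237 = 0.2763.

β ≈ 0.276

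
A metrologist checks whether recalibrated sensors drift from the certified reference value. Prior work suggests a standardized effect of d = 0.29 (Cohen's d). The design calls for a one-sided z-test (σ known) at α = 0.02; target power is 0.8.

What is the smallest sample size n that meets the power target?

n = 100

For power 0.8 need Φ(δ − z_{0.02}) = 0.8, so δ = z_{0.02} + z_{0.20} = 2.054 + 0.842 = 2.895.
δ = d·√n ⇒ n = (δ/d)² = (2.895 / 0.29)² = 99.68.
Round up to the next whole unit.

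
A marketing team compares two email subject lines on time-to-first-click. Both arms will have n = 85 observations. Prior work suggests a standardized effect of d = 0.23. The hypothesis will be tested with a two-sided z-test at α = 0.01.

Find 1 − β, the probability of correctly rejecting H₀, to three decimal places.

Noncentrality parameter: λ = d·√(n/2) = 0.23 × √(85/2) = 1.4994
Two-sided α = 0.01 → critical value z_{0.005} = 2.576.
Power = Φ(λ − 2.576) + Φ(−λ − 2.576) = Φ(-1.076) + Φ(-4.075) = 0.1409 + 0.0000 = 0.1409.

Power ≈ 0.141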